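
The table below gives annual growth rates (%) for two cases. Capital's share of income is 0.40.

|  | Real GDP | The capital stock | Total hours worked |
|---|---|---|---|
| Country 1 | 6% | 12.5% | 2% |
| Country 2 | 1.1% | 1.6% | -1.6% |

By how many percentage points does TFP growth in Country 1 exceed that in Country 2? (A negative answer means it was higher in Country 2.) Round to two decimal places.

-1.62 percentage points

Labor's share = 1 − 0.4 = 0.6.
Country 1: TFP = 6 − 5 − 1.2 = -0.2%.
Country 2: TFP = 1.1 − 0.64 + 0.96 = 1.42%.
Difference = -0.2 − (1.42) = -1.62 pp.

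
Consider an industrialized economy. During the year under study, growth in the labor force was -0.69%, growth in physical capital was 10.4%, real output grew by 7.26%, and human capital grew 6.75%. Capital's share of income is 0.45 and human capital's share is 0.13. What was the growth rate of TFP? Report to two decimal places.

Labor's share = 1 − 0.45 − 0.13 = 0.42.
Physical capital: 0.45 × 10.4 = 4.68 pp.
Human capital: 0.13 × 6.75 = 0.8775 pp.
The labor force: 0.42 × (-0.69) = -0.2898 pp.
TFP growth = 7.26 − 5.2677 = 1.9923%.

TFP grew 1.99%.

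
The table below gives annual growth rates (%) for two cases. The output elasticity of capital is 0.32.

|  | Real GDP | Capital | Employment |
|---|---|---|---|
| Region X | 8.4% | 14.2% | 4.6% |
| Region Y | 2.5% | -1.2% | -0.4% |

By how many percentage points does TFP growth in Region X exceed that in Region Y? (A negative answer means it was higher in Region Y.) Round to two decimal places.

-2.43 percentage points

Labor's share = 1 − 0.32 = 0.68.
Region X: TFP = 8.4 − 4.544 − 3.128 = 0.728%.
Region Y: TFP = 2.5 + 0.384 + 0.272 = 3.156%.
Difference = 0.728 − (3.156) = -2.428 pp.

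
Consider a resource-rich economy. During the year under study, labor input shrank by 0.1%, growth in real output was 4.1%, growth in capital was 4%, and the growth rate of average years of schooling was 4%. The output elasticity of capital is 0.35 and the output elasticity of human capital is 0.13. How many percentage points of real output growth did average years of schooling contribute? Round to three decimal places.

0.520 percentage points

Contribution = share × growth = 0.13 × 4 = 0.52 pp.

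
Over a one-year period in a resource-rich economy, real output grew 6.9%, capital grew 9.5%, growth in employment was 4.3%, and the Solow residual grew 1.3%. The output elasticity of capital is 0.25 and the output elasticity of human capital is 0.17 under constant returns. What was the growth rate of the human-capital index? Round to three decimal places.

The human-capital index growth was 4.300%.

Labor's share = 1 − 0.25 − 0.17 = 0.58.
gY = gA + 0.25×9.5 + 0.58×4.3 + 0.17×g.
0.17×g = 6.9 − 1.3 − 4.869 = 0.731.
g = 0.731 / 0.17 = 4.3%.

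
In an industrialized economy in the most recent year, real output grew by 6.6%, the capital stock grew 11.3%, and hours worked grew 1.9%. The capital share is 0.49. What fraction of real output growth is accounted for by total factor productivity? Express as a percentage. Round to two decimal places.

1.42%

Labor's share = 1 − 0.49 = 0.51.
The capital stock: 0.49 × 11.3 = 5.537 pp.
Hours worked: 0.51 × 1.9 = 0.969 pp.
TFP growth = 6.6 − 6.506 = 0.094%.
TFP share of growth = 0.094 / 6.6 × 100 = 1.4242%.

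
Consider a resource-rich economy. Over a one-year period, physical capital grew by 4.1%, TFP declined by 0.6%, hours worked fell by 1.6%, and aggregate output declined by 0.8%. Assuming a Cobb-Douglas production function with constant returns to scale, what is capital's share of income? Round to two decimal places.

gY = gA + α·gK + (1−α)·gL, so gY − gA − gL = α(gK − gL).
-0.8 + 0.6 + 1.6 = α × (4.1 − (-1.6)).
1.4 = 5.7 α, so α = 0.2456.

Capital's share of income is 0.25.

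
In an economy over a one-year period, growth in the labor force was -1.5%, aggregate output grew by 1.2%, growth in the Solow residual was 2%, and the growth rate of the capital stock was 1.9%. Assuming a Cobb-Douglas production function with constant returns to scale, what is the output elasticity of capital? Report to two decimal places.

gY = gA + α·gK + (1−α)·gL, so gY − gA − gL = α(gK − gL).
1.2 − 2 + 1.5 = α × (1.9 − (-1.5)).
0.7 = 3.4 α, so α = 0.2059.

The output elasticity of capital is 0.21.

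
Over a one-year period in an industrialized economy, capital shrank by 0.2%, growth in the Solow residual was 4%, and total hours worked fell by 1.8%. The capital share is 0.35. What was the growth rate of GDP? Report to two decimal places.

Labor's share = 1 − 0.35 = 0.65.
Capital: 0.35 × (-0.2) = -0.07 pp.
Total hours worked: 0.65 × (-1.8) = -1.17 pp.
Output growth = 4 + (-1.24) = 2.76%.

GDP grew 2.76%.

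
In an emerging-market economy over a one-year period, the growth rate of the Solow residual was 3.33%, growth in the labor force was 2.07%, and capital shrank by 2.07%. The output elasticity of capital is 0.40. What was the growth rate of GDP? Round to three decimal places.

3.744%

Labor's share = 1 − 0.4 = 0.6.
Capital: 0.4 × (-2.07) = -0.828 pp.
The labor force: 0.6 × 2.07 = 1.242 pp.
Output growth = 3.33 + 0.414 = 3.744%.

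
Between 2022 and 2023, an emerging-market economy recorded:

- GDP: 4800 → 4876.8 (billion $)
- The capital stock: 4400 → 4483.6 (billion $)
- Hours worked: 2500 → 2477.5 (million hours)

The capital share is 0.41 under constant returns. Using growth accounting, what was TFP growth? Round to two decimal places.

GDP growth = (4876.8 − 4800) / 4800 = 1.6%.
The capital stock growth = (4483.6 − 4400) / 4400 = 1.9%.
Hours worked growth = (2477.5 − 2500) / 2500 = -0.9%.
Labor's share = 1 − 0.41 = 0.59.
The capital stock: 0.41 × 1.9 = 0.779 pp.
Hours worked: 0.59 × (-0.9) = -0.531 pp.
TFP growth = 1.6 − 0.248 = 1.352%.

1.35%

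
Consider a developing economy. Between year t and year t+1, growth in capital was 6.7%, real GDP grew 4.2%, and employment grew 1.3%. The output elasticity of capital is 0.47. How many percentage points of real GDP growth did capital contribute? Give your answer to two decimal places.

3.15

Contribution = share × growth = 0.47 × 6.7 = 3.149 pp.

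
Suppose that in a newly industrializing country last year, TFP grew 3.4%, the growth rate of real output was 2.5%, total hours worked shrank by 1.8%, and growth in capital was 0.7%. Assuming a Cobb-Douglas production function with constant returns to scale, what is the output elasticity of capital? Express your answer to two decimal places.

gY = gA + α·gK + (1−α)·gL, so gY − gA − gL = α(gK − gL).
2.5 − 3.4 + 1.8 = α × (0.7 − (-1.8)).
0.9 = 2.5 α, so α = 0.36.

α = 0.36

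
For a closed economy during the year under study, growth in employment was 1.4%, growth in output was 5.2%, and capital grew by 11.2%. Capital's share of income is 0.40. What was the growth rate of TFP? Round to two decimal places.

Labor's share = 1 − 0.4 = 0.6.
Capital: 0.4 × 11.2 = 4.48 pp.
Employment: 0.6 × 1.4 = 0.84 pp.
TFP growth = 5.2 − 5.32 = -0.12%.

-0.12%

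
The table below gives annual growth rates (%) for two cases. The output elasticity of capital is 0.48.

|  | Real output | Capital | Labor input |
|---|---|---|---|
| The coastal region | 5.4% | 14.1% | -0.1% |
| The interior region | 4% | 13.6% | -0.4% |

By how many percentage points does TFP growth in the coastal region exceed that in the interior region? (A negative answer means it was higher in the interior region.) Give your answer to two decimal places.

1.00 percentage points

Labor's share = 1 − 0.48 = 0.52.
The coastal region: TFP = 5.4 − 6.768 + 0.052 = -1.316%.
The interior region: TFP = 4 − 6.528 + 0.208 = -2.32%.
Difference = -1.316 − (-2.32) = 1.004 pp.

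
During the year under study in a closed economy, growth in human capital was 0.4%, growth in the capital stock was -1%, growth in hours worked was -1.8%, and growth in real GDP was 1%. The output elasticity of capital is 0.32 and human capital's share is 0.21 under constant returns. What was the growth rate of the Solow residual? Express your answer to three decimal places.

Labor's share = 1 − 0.32 − 0.21 = 0.47.
The capital stock: 0.32 × (-1) = -0.32 pp.
Human capital: 0.21 × 0.4 = 0.084 pp.
Hours worked: 0.47 × (-1.8) = -0.846 pp.
TFP growth = 1 + 1.082 = 2.082%.

2.082%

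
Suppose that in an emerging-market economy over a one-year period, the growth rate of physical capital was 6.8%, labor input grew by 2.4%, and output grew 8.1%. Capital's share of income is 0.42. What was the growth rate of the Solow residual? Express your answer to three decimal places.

Labor's share = 1 − 0.42 = 0.58.
Physical capital: 0.42 × 6.8 = 2.856 pp.
Labor input: 0.58 × 2.4 = 1.392 pp.
TFP growth = 8.1 − 4.248 = 3.852%.

3.852%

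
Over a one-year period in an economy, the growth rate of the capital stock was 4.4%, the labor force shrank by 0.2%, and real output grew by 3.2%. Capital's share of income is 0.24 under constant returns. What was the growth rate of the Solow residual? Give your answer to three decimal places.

2.296%

Labor's share = 1 − 0.24 = 0.76.
The capital stock: 0.24 × 4.4 = 1.056 pp.
The labor force: 0.76 × (-0.2) = -0.152 pp.
TFP growth = 3.2 − 0.904 = 2.296%.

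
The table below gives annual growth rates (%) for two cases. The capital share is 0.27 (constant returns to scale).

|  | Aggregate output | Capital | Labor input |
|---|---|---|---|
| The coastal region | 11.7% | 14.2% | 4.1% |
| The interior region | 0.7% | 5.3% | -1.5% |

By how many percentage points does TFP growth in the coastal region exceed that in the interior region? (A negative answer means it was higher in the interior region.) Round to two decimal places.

4.51 percentage points

Labor's share = 1 − 0.27 = 0.73.
The coastal region: TFP = 11.7 − 3.834 − 2.993 = 4.873%.
The interior region: TFP = 0.7 − 1.431 + 1.095 = 0.364%.
Difference = 4.873 − (0.364) = 4.509 pp.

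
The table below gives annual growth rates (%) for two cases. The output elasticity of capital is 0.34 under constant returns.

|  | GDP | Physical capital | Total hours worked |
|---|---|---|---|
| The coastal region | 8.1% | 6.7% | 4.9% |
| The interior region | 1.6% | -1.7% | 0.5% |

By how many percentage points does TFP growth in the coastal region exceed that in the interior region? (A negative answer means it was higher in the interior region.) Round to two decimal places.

Labor's share = 1 − 0.34 = 0.66.
The coastal region: TFP = 8.1 − 2.278 − 3.234 = 2.588%.
The interior region: TFP = 1.6 + 0.578 − 0.33 = 1.848%.
Difference = 2.588 − (1.848) = 0.74 pp.

0.74 percentage points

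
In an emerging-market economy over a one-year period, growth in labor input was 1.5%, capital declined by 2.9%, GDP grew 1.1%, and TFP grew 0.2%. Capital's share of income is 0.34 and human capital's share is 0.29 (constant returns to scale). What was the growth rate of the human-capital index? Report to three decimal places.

4.590%

Labor's share = 1 − 0.34 − 0.29 = 0.37.
gY = gA + 0.34×(-2.9) + 0.37×1.5 + 0.29×g.
0.29×g = 1.1 − 0.2 + 0.431 = 1.331.
g = 1.331 / 0.29 = 4.58966%.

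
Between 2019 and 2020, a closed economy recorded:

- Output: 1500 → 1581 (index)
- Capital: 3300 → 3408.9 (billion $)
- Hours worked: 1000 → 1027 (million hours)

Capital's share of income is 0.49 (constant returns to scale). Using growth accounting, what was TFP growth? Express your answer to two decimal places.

2.41%

Output growth = (1581 − 1500) / 1500 = 5.4%.
Capital growth = (3408.9 − 3300) / 3300 = 3.3%.
Hours worked growth = (1027 − 1000) / 1000 = 2.7%.
Labor's share = 1 − 0.49 = 0.51.
Capital: 0.49 × 3.3 = 1.617 pp.
Hours worked: 0.51 × 2.7 = 1.377 pp.
TFP growth = 5.4 − 2.994 = 2.406%.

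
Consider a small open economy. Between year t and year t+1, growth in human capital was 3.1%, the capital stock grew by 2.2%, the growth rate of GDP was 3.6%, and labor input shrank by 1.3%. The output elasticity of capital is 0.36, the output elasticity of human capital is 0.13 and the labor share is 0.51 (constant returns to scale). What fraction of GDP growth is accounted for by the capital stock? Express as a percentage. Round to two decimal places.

The capital stock accounted for 22.00% of growth.

The capital stock contributed 0.36 × 2.2 = 0.792 pp.
Share of growth = 0.792 / 3.6 × 100 = 22%.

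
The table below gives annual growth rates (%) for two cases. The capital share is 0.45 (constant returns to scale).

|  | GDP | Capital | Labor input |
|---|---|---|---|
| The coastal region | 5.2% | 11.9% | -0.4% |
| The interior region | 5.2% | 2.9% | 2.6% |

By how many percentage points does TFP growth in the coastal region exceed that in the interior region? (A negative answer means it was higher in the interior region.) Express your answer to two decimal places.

Labor's share = 1 − 0.45 = 0.55.
The coastal region: TFP = 5.2 − 5.355 + 0.22 = 0.065%.
The interior region: TFP = 5.2 − 1.305 − 1.43 = 2.465%.
Difference = 0.065 − (2.465) = -2.4 pp.

-2.40 percentage points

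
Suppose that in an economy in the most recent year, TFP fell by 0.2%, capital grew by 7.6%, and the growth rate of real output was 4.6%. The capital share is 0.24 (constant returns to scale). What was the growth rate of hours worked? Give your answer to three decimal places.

3.916%

Labor's share = 1 − 0.24 = 0.76.
gY = gA + 0.24×7.6 + 0.76×g.
0.76×g = 4.6 + 0.2 − 1.824 = 2.976.
g = 2.976 / 0.76 = 3.91579%.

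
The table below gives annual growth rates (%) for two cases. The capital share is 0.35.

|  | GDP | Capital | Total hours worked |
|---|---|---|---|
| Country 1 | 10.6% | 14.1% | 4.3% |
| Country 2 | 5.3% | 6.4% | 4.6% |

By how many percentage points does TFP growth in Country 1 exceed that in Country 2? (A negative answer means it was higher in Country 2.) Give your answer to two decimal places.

2.80 percentage points

Labor's share = 1 − 0.35 = 0.65.
Country 1: TFP = 10.6 − 4.935 − 2.795 = 2.87%.
Country 2: TFP = 5.3 − 2.24 − 2.99 = 0.07%.
Difference = 2.87 − (0.07) = 2.8 pp.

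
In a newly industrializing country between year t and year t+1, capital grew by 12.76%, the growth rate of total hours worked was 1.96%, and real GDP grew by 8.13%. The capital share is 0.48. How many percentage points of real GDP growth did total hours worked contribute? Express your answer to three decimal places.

Labor's share = 1 − 0.48 = 0.52.
Contribution = share × growth = 0.52 × 1.96 = 1.0192 pp.

1.019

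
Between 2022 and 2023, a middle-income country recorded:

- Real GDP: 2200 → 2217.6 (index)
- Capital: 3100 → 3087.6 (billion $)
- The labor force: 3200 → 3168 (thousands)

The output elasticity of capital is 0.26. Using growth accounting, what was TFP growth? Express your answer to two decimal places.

TFP grew 1.64%.

Real GDP growth = (2217.6 − 2200) / 2200 = 0.8%.
Capital growth = (3087.6 − 3100) / 3100 = -0.4%.
The labor force growth = (3168 − 3200) / 3200 = -1%.
Labor's share = 1 − 0.26 = 0.74.
Capital: 0.26 × (-0.4) = -0.104 pp.
The labor force: 0.74 × (-1) = -0.74 pp.
TFP growth = 0.8 + 0.844 = 1.644%.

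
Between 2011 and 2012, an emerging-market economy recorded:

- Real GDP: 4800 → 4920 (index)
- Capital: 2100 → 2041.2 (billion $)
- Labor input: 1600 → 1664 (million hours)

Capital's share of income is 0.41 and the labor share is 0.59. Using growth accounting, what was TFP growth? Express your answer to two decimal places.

Real GDP growth = (4920 − 4800) / 4800 = 2.5%.
Capital growth = (2041.2 − 2100) / 2100 = -2.8%.
Labor input growth = (1664 − 1600) / 1600 = 4%.
Labor's share = 1 − 0.41 = 0.59.
Capital: 0.41 × (-2.8) = -1.148 pp.
Labor input: 0.59 × 4 = 2.36 pp.
TFP growth = 2.5 − 1.212 = 1.288%.

1.29%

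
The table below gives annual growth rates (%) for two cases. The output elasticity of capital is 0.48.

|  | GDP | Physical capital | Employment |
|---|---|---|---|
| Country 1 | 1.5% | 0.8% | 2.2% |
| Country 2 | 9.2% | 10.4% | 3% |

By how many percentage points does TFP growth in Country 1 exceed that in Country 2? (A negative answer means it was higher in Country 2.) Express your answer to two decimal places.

Labor's share = 1 − 0.48 = 0.52.
Country 1: TFP = 1.5 − 0.384 − 1.144 = -0.028%.
Country 2: TFP = 9.2 − 4.992 − 1.56 = 2.648%.
Difference = -0.028 − (2.648) = -2.676 pp.

-2.68 percentage points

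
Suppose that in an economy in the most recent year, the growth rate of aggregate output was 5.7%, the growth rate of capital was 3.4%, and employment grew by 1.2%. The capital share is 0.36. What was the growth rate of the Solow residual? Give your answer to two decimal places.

Labor's share = 1 − 0.36 = 0.64.
Capital: 0.36 × 3.4 = 1.224 pp.
Employment: 0.64 × 1.2 = 0.768 pp.
TFP growth = 5.7 − 1.992 = 3.708%.

The Solow residual grew 3.71%.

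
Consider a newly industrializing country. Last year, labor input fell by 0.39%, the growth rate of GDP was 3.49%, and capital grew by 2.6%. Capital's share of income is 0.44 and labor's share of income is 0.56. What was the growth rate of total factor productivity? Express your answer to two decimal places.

2.56%

Labor's share = 1 − 0.44 = 0.56.
Capital: 0.44 × 2.6 = 1.144 pp.
Labor input: 0.56 × (-0.39) = -0.2184 pp.
TFP growth = 3.49 − 0.9256 = 2.5644%.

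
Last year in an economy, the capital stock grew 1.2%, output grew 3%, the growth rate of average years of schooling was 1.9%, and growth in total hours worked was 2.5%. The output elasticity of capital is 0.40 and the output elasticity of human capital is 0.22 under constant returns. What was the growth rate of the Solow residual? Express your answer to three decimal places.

The Solow residual grew 1.152%.

Labor's share = 1 − 0.4 − 0.22 = 0.38.
The capital stock: 0.4 × 1.2 = 0.48 pp.
Average years of schooling: 0.22 × 1.9 = 0.418 pp.
Total hours worked: 0.38 × 2.5 = 0.95 pp.
TFP growth = 3 − 1.848 = 1.152%.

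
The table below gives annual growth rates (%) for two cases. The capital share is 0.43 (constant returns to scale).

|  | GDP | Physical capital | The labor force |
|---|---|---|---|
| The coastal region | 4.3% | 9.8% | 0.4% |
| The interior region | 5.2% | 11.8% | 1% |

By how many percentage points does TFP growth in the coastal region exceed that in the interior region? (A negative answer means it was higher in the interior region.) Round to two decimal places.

0.30 percentage points

Labor's share = 1 − 0.43 = 0.57.
The coastal region: TFP = 4.3 − 4.214 − 0.228 = -0.142%.
The interior region: TFP = 5.2 − 5.074 − 0.57 = -0.444%.
Difference = -0.142 − (-0.444) = 0.302 pp.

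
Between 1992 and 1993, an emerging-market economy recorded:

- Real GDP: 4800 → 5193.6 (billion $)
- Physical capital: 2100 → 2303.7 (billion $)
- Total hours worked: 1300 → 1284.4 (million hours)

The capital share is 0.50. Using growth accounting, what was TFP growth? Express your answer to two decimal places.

TFP grew 3.95%.

Real GDP growth = (5193.6 − 4800) / 4800 = 8.2%.
Physical capital growth = (2303.7 − 2100) / 2100 = 9.7%.
Total hours worked growth = (1284.4 − 1300) / 1300 = -1.2%.
Labor's share = 1 − 0.5 = 0.5.
Physical capital: 0.5 × 9.7 = 4.85 pp.
Total hours worked: 0.5 × (-1.2) = -0.6 pp.
TFP growth = 8.2 − 4.25 = 3.95%.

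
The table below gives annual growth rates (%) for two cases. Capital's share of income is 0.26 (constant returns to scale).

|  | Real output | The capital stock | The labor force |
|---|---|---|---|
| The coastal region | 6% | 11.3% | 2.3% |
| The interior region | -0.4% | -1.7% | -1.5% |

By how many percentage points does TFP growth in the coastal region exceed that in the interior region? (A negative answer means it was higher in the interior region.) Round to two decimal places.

0.21 percentage points

Labor's share = 1 − 0.26 = 0.74.
The coastal region: TFP = 6 − 2.938 − 1.702 = 1.36%.
The interior region: TFP = -0.4 + 0.442 + 1.11 = 1.152%.
Difference = 1.36 − (1.152) = 0.208 pp.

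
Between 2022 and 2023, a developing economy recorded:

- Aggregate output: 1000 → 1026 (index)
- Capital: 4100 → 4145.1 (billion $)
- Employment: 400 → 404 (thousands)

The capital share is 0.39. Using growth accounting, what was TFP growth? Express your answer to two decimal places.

Aggregate output growth = (1026 − 1000) / 1000 = 2.6%.
Capital growth = (4145.1 − 4100) / 4100 = 1.1%.
Employment growth = (404 − 400) / 400 = 1%.
Labor's share = 1 − 0.39 = 0.61.
Capital: 0.39 × 1.1 = 0.429 pp.
Employment: 0.61 × 1 = 0.61 pp.
TFP growth = 2.6 − 1.039 = 1.561%.

TFP grew 1.56%.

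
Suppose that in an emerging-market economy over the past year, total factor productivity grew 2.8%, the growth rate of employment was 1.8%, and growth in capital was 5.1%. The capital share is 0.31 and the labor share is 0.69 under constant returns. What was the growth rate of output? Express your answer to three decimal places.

5.623%

Labor's share = 1 − 0.31 = 0.69.
Capital: 0.31 × 5.1 = 1.581 pp.
Employment: 0.69 × 1.8 = 1.242 pp.
Output growth = 2.8 + 2.823 = 5.623%.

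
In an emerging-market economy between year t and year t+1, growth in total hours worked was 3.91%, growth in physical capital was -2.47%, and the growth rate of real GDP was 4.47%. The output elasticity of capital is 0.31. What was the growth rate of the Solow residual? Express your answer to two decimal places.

2.54%

Labor's share = 1 − 0.31 = 0.69.
Physical capital: 0.31 × (-2.47) = -0.7657 pp.
Total hours worked: 0.69 × 3.91 = 2.6979 pp.
TFP growth = 4.47 − 1.9322 = 2.5378%.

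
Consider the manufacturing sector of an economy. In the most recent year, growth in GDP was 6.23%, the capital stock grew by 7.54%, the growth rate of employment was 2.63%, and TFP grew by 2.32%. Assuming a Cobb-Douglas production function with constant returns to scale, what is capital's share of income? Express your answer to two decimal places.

gY = gA + α·gK + (1−α)·gL, so gY − gA − gL = α(gK − gL).
6.23 − 2.32 − 2.63 = α × (7.54 − 2.63).
1.28 = 4.91 α, so α = 0.2607.

α = 0.26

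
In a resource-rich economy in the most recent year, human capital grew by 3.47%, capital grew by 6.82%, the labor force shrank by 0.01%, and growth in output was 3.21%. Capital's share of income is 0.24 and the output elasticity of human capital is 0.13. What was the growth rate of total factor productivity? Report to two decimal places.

Labor's share = 1 − 0.24 − 0.13 = 0.63.
Capital: 0.24 × 6.82 = 1.6368 pp.
Human capital: 0.13 × 3.47 = 0.4511 pp.
The labor force: 0.63 × (-0.01) = -0.0063 pp.
TFP growth = 3.21 − 2.0816 = 1.1284%.

Total factor productivity growth was 1.13%.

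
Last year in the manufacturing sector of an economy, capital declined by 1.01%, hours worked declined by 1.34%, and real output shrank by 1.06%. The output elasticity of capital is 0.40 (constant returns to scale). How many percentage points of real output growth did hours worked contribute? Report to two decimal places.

-0.80 pp

Labor's share = 1 − 0.4 = 0.6.
Contribution = share × growth = 0.6 × (-1.34) = -0.804 pp.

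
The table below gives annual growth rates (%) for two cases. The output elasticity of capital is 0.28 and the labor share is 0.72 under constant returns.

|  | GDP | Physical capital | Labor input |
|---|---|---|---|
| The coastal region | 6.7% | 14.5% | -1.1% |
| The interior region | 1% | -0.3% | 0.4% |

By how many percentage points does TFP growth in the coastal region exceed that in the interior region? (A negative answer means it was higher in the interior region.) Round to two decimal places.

2.64 percentage points

Labor's share = 1 − 0.28 = 0.72.
The coastal region: TFP = 6.7 − 4.06 + 0.792 = 3.432%.
The interior region: TFP = 1 + 0.084 − 0.288 = 0.796%.
Difference = 3.432 − (0.796) = 2.636 pp.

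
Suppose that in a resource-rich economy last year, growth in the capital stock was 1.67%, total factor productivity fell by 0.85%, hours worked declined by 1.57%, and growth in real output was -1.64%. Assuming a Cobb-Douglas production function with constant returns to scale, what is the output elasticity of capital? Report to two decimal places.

The output elasticity of capital is 0.24.

gY = gA + α·gK + (1−α)·gL, so gY − gA − gL = α(gK − gL).
-1.64 + 0.85 + 1.57 = α × (1.67 − (-1.57)).
0.78 = 3.24 α, so α = 0.2407.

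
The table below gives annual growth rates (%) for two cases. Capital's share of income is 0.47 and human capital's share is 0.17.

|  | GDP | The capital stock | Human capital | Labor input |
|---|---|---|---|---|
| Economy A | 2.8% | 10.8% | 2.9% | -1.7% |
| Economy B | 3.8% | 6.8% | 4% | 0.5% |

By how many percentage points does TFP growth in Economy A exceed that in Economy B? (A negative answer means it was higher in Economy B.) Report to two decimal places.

-1.90 percentage points

Labor's share = 1 − 0.47 − 0.17 = 0.36.
Economy A: TFP = 2.8 − 5.076 − 0.493 + 0.612 = -2.157%.
Economy B: TFP = 3.8 − 3.196 − 0.68 − 0.18 = -0.256%.
Difference = -2.157 − (-0.256) = -1.901 pp.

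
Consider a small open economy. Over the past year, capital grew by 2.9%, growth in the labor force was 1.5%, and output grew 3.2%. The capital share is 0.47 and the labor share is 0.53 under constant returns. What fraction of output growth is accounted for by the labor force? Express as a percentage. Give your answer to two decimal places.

Labor's share = 1 − 0.47 = 0.53.
The labor force contributed 0.53 × 1.5 = 0.795 pp.
Share of growth = 0.795 / 3.2 × 100 = 24.8438%.

The labor force accounted for 24.84% of growth.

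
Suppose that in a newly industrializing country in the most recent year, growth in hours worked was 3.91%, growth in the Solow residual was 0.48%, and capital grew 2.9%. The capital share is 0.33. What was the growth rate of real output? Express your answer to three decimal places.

4.057%

Labor's share = 1 − 0.33 = 0.67.
Capital: 0.33 × 2.9 = 0.957 pp.
Hours worked: 0.67 × 3.91 = 2.6197 pp.
Output growth = 0.48 + 3.5767 = 4.0567%.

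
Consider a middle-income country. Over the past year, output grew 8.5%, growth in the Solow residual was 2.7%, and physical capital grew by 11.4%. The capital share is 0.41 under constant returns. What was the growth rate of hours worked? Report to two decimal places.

Labor's share = 1 − 0.41 = 0.59.
gY = gA + 0.41×11.4 + 0.59×g.
0.59×g = 8.5 − 2.7 − 4.674 = 1.126.
g = 1.126 / 0.59 = 1.9085%.

1.91%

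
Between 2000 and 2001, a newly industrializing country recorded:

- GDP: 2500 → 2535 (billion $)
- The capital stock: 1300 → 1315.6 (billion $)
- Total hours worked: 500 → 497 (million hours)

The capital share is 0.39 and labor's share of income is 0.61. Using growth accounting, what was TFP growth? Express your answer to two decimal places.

GDP growth = (2535 − 2500) / 2500 = 1.4%.
The capital stock growth = (1315.6 − 1300) / 1300 = 1.2%.
Total hours worked growth = (497 − 500) / 500 = -0.6%.
Labor's share = 1 − 0.39 = 0.61.
The capital stock: 0.39 × 1.2 = 0.468 pp.
Total hours worked: 0.61 × (-0.6) = -0.366 pp.
TFP growth = 1.4 − 0.102 = 1.298%.

1.30%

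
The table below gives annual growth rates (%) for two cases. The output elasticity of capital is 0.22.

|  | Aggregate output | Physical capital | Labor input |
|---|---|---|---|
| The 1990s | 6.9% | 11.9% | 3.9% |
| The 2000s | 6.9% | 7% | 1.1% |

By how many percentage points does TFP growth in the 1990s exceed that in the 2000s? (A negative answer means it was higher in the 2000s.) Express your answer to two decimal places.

-3.26 percentage points

Labor's share = 1 − 0.22 = 0.78.
The 1990s: TFP = 6.9 − 2.618 − 3.042 = 1.24%.
The 2000s: TFP = 6.9 − 1.54 − 0.858 = 4.502%.
Difference = 1.24 − (4.502) = -3.262 pp.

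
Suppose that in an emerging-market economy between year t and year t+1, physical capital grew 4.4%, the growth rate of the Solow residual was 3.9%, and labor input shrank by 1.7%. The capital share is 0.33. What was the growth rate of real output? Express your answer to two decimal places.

Labor's share = 1 − 0.33 = 0.67.
Physical capital: 0.33 × 4.4 = 1.452 pp.
Labor input: 0.67 × (-1.7) = -1.139 pp.
Output growth = 3.9 + 0.313 = 4.213%.

Real output grew 4.21%.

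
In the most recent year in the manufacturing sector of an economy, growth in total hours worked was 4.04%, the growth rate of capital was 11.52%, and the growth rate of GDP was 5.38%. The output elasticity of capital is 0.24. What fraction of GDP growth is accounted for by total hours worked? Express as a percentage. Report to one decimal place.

Labor's share = 1 − 0.24 = 0.76.
Total hours worked contributed 0.76 × 4.04 = 3.0704 pp.
Share of growth = 3.0704 / 5.38 × 100 = 57.071%.

Total hours worked accounted for 57.1% of growth.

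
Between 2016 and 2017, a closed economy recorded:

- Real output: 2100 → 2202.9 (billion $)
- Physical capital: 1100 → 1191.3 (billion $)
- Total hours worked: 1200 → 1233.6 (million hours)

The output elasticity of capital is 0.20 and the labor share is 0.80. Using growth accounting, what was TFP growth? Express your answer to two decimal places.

Real output growth = (2202.9 − 2100) / 2100 = 4.9%.
Physical capital growth = (1191.3 − 1100) / 1100 = 8.3%.
Total hours worked growth = (1233.6 − 1200) / 1200 = 2.8%.
Labor's share = 1 − 0.2 = 0.8.
Physical capital: 0.2 × 8.3 = 1.66 pp.
Total hours worked: 0.8 × 2.8 = 2.24 pp.
TFP growth = 4.9 − 3.9 = 1%.

1.00%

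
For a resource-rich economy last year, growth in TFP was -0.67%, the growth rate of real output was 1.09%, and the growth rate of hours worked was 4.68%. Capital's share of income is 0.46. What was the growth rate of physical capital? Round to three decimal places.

Labor's share = 1 − 0.46 = 0.54.
gY = gA + 0.54×4.68 + 0.46×g.
0.46×g = 1.09 + 0.67 − 2.5272 = -0.7672.
g = -0.7672 / 0.46 = -1.66783%.

-1.668%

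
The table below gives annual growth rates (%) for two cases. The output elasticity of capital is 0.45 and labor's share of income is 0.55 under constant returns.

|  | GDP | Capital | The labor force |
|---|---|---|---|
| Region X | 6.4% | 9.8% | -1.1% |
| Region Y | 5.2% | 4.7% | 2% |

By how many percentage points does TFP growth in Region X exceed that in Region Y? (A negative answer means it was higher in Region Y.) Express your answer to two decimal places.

Labor's share = 1 − 0.45 = 0.55.
Region X: TFP = 6.4 − 4.41 + 0.605 = 2.595%.
Region Y: TFP = 5.2 − 2.115 − 1.1 = 1.985%.
Difference = 2.595 − (1.985) = 0.61 pp.

0.61 percentage points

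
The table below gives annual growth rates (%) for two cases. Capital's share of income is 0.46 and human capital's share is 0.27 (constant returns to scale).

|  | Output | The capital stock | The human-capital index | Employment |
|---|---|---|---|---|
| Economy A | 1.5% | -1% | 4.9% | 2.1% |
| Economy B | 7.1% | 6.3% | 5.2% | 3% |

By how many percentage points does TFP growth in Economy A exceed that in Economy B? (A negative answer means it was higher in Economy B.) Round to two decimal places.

Labor's share = 1 − 0.46 − 0.27 = 0.27.
Economy A: TFP = 1.5 + 0.46 − 1.323 − 0.567 = 0.07%.
Economy B: TFP = 7.1 − 2.898 − 1.404 − 0.81 = 1.988%.
Difference = 0.07 − (1.988) = -1.918 pp.

-1.92 percentage points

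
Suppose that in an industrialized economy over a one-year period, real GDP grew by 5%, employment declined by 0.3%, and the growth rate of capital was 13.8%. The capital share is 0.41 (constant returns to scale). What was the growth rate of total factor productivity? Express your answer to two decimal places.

Labor's share = 1 − 0.41 = 0.59.
Capital: 0.41 × 13.8 = 5.658 pp.
Employment: 0.59 × (-0.3) = -0.177 pp.
TFP growth = 5 − 5.481 = -0.481%.

-0.48%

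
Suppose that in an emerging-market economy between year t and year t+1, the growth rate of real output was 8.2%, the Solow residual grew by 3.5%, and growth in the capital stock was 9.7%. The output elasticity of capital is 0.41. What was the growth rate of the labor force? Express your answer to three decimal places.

1.225%

Labor's share = 1 − 0.41 = 0.59.
gY = gA + 0.41×9.7 + 0.59×g.
0.59×g = 8.2 − 3.5 − 3.977 = 0.723.
g = 0.723 / 0.59 = 1.22542%.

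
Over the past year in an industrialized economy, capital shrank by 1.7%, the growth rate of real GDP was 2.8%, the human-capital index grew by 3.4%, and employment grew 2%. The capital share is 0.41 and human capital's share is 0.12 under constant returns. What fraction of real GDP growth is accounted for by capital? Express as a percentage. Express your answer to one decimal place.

Capital contributed 0.41 × (-1.7) = -0.697 pp.
Share of growth = -0.697 / 2.8 × 100 = -24.893%.

Capital accounted for -24.9% of growth.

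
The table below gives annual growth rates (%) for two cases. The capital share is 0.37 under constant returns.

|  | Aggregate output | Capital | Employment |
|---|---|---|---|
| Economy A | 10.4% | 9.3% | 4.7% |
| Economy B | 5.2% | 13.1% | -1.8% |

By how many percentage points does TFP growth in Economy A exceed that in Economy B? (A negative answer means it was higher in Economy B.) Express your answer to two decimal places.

Labor's share = 1 − 0.37 = 0.63.
Economy A: TFP = 10.4 − 3.441 − 2.961 = 3.998%.
Economy B: TFP = 5.2 − 4.847 + 1.134 = 1.487%.
Difference = 3.998 − (1.487) = 2.511 pp.

2.51 percentage points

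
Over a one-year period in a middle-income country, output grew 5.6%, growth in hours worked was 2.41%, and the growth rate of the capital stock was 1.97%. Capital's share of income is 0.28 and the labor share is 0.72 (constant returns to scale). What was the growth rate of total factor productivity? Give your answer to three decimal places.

3.313%

Labor's share = 1 − 0.28 = 0.72.
The capital stock: 0.28 × 1.97 = 0.5516 pp.
Hours worked: 0.72 × 2.41 = 1.7352 pp.
TFP growth = 5.6 − 2.2868 = 3.3132%.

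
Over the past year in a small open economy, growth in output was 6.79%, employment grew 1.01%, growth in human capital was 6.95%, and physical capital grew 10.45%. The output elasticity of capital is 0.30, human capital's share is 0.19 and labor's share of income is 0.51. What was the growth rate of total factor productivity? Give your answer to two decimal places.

Labor's share = 1 − 0.3 − 0.19 = 0.51.
Physical capital: 0.3 × 10.45 = 3.135 pp.
Human capital: 0.19 × 6.95 = 1.3205 pp.
Employment: 0.51 × 1.01 = 0.5151 pp.
TFP growth = 6.79 − 4.9706 = 1.8194%.

Total factor productivity growth was 1.82%.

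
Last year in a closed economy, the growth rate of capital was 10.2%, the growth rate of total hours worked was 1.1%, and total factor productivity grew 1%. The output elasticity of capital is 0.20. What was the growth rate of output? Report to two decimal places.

Labor's share = 1 − 0.2 = 0.8.
Capital: 0.2 × 10.2 = 2.04 pp.
Total hours worked: 0.8 × 1.1 = 0.88 pp.
Output growth = 1 + 2.92 = 3.92%.

Output grew 3.92%.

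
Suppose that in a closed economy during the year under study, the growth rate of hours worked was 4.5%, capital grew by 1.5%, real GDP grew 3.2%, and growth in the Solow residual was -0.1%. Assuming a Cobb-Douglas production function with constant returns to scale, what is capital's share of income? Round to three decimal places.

gY = gA + α·gK + (1−α)·gL, so gY − gA − gL = α(gK − gL).
3.2 + 0.1 − 4.5 = α × (1.5 − 4.5).
-1.2 = -3 α, so α = 0.4.

0.400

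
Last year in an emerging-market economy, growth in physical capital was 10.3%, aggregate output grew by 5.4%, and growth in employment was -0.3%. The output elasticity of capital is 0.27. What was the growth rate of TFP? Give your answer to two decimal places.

Labor's share = 1 − 0.27 = 0.73.
Physical capital: 0.27 × 10.3 = 2.781 pp.
Employment: 0.73 × (-0.3) = -0.219 pp.
TFP growth = 5.4 − 2.562 = 2.838%.

TFP grew 2.84%.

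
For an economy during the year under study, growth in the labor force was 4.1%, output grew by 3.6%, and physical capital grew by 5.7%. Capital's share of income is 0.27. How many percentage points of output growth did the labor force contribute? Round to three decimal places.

2.993

Labor's share = 1 − 0.27 = 0.73.
Contribution = share × growth = 0.73 × 4.1 = 2.993 pp.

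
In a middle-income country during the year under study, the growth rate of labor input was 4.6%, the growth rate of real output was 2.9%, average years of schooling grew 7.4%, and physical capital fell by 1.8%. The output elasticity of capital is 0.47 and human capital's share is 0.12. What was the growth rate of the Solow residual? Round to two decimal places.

0.97%

Labor's share = 1 − 0.47 − 0.12 = 0.41.
Physical capital: 0.47 × (-1.8) = -0.846 pp.
Average years of schooling: 0.12 × 7.4 = 0.888 pp.
Labor input: 0.41 × 4.6 = 1.886 pp.
TFP growth = 2.9 − 1.928 = 0.972%.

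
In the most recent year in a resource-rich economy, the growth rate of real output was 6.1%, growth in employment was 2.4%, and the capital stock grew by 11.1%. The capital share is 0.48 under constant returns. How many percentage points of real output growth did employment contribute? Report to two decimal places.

1.25 pp

Labor's share = 1 − 0.48 = 0.52.
Contribution = share × growth = 0.52 × 2.4 = 1.248 pp.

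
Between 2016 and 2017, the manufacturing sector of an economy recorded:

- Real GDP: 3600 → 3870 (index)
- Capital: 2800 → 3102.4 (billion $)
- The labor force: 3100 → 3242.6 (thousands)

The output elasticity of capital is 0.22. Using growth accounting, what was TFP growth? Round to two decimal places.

1.54%

Real GDP growth = (3870 − 3600) / 3600 = 7.5%.
Capital growth = (3102.4 − 2800) / 2800 = 10.8%.
The labor force growth = (3242.6 − 3100) / 3100 = 4.6%.
Labor's share = 1 − 0.22 = 0.78.
Capital: 0.22 × 10.8 = 2.376 pp.
The labor force: 0.78 × 4.6 = 3.588 pp.
TFP growth = 7.5 − 5.964 = 1.536%.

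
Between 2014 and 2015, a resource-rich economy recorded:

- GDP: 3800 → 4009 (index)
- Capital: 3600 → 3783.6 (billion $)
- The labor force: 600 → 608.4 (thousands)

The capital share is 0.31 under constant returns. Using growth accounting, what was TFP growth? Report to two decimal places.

2.95%

GDP growth = (4009 − 3800) / 3800 = 5.5%.
Capital growth = (3783.6 − 3600) / 3600 = 5.1%.
The labor force growth = (608.4 − 600) / 600 = 1.4%.
Labor's share = 1 − 0.31 = 0.69.
Capital: 0.31 × 5.1 = 1.581 pp.
The labor force: 0.69 × 1.4 = 0.966 pp.
TFP growth = 5.5 − 2.547 = 2.953%.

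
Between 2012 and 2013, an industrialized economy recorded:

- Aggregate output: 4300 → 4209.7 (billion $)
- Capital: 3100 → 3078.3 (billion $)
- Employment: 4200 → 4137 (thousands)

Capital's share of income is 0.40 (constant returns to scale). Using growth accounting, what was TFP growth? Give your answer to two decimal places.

-0.92%

Aggregate output growth = (4209.7 − 4300) / 4300 = -2.1%.
Capital growth = (3078.3 − 3100) / 3100 = -0.7%.
Employment growth = (4137 − 4200) / 4200 = -1.5%.
Labor's share = 1 − 0.4 = 0.6.
Capital: 0.4 × (-0.7) = -0.28 pp.
Employment: 0.6 × (-1.5) = -0.9 pp.
TFP growth = -2.1 + 1.18 = -0.92%.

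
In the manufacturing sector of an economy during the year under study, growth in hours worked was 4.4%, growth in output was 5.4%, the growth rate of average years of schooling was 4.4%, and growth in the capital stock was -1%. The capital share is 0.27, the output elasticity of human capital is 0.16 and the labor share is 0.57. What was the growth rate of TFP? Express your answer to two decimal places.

TFP growth was 2.46%.

Labor's share = 1 − 0.27 − 0.16 = 0.57.
The capital stock: 0.27 × (-1) = -0.27 pp.
Average years of schooling: 0.16 × 4.4 = 0.704 pp.
Hours worked: 0.57 × 4.4 = 2.508 pp.
TFP growth = 5.4 − 2.942 = 2.458%.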